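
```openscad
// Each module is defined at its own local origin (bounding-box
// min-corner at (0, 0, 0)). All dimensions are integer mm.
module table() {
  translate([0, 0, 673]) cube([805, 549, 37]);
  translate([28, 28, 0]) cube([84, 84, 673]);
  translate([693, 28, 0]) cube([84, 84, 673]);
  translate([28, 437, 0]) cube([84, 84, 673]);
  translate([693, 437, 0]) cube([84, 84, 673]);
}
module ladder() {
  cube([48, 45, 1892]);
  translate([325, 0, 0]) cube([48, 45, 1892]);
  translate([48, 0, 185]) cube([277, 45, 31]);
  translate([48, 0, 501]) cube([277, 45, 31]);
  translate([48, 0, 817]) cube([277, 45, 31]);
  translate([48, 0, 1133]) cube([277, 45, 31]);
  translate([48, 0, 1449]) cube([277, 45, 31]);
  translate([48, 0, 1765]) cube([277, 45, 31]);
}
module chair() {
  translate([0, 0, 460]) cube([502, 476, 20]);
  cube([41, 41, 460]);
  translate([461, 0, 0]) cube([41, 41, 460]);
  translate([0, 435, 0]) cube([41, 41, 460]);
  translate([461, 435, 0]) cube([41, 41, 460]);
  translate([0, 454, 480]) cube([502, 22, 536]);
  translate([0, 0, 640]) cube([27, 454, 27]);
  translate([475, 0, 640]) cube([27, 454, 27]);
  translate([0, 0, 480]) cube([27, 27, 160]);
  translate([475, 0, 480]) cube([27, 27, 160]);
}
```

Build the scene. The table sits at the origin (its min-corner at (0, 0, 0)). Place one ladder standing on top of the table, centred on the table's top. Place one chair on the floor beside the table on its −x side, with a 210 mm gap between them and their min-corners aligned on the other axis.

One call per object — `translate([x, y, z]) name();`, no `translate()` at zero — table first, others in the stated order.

table();
translate([216, 252, 710]) ladder();
translate([-712, 0, 0]) chair();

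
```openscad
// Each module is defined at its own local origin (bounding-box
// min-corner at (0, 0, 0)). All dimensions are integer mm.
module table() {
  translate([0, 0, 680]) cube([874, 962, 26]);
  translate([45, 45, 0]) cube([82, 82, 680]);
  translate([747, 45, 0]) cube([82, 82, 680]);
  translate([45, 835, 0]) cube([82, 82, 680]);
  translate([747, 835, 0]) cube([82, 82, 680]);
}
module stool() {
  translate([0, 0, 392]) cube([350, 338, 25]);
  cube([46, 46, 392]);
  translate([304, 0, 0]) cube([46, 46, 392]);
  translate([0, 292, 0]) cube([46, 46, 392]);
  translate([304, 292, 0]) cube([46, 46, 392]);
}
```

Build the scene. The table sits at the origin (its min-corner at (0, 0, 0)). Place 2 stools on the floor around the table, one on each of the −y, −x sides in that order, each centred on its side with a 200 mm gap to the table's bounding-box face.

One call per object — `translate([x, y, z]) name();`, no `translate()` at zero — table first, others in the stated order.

table();
translate([262, -538, 0]) stool();
translate([-550, 312, 0]) stool();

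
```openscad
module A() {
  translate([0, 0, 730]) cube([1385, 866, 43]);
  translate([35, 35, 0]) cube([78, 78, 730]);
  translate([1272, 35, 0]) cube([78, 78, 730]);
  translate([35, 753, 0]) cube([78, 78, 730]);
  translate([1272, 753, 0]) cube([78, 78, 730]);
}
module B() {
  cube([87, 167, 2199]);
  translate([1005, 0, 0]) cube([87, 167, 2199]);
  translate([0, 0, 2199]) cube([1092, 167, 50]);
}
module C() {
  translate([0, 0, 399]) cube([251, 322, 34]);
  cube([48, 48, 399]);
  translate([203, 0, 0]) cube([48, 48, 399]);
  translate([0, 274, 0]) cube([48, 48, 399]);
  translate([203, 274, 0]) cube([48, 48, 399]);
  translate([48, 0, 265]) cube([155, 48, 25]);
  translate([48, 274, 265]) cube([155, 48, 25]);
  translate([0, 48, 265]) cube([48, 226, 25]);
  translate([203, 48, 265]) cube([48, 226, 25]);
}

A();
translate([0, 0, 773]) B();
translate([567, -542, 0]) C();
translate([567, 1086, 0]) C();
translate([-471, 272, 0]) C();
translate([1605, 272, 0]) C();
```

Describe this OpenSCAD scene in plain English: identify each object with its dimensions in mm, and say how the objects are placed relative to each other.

A is a table with a 1385×866 mm rectangular top, 43 mm thick, top surface at z = 773 mm, supported by four 78×78 mm square legs, each inset 35 mm from the nearest pair of top edges, running from the floor.

B is a rectangular door frame: two vertical jambs of 87×167 mm section, 2199 mm tall, with a clear opening 918 mm wide between their inner faces. A header 50 mm tall and 167 mm deep lies on top of the jambs and spans the full outside width.

C is a four-legged stool. The seat is a 251×322×34 mm slab whose top surface is at z = 433 mm; four square legs, each 48×48 mm in cross-section, run from the floor (z = 0) to the underside of the seat, each flush with a corner of the seat. Four stretchers, 48 mm wide and 25 mm tall, connect adjacent legs with their undersides at z = 265 mm, each running between the inner faces of the legs it joins and aligned with the legs' outer faces on the other axis.

The door frame is on top of the table. Four stools sit around the table at the −y, +y, −x, +x sides.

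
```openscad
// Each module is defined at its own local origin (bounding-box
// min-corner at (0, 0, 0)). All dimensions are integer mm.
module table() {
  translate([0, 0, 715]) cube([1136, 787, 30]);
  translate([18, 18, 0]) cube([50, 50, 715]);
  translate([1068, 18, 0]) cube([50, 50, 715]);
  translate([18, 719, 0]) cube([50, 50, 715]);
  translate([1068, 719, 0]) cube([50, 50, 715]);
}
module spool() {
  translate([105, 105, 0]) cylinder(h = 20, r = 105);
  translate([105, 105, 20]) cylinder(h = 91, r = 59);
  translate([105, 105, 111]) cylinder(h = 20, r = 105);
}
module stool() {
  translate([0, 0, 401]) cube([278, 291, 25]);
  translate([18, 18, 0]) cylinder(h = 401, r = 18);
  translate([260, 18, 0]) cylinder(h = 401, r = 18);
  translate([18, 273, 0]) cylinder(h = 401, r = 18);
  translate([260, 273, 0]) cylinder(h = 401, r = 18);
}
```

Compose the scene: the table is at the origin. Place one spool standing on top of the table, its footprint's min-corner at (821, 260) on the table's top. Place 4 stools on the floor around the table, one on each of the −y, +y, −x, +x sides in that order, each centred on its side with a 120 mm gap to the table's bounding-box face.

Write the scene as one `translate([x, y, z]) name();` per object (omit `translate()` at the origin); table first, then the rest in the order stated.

table();
translate([821, 260, 745]) spool();
translate([429, -411, 0]) stool();
translate([429, 907, 0]) stool();
translate([-398, 248, 0]) stool();
translate([1256, 248, 0]) stool();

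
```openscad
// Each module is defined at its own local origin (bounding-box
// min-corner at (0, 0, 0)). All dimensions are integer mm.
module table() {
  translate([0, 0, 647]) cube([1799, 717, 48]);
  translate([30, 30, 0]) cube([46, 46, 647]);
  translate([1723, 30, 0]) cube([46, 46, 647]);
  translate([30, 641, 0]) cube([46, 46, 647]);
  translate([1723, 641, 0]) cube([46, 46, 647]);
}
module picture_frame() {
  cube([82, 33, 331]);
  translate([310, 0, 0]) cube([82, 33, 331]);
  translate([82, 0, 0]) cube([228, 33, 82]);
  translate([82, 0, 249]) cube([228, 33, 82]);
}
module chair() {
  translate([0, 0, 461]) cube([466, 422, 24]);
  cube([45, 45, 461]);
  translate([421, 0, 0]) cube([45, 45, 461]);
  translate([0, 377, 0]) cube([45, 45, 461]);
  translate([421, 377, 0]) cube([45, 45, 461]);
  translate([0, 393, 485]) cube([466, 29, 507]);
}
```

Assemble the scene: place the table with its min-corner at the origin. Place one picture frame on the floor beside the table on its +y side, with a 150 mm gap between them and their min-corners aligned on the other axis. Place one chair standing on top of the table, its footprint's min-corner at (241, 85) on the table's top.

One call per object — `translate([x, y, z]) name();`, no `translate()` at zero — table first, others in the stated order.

table();
translate([0, 867, 0]) picture_frame();
translate([241, 85, 695]) chair();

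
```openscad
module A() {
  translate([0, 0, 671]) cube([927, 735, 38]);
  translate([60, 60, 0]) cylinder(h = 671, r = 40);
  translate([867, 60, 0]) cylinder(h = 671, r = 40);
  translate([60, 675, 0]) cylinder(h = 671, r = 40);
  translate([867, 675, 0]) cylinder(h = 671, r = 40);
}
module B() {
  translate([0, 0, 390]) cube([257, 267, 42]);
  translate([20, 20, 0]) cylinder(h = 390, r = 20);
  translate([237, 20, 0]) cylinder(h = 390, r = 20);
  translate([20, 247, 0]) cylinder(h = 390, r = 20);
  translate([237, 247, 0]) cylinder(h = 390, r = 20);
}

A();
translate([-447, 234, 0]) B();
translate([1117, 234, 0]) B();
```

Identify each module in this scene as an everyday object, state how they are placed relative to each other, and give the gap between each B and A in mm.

Each stool's nearest face is 190 mm from the table's bounding box.

A is a table. B is a stool. Two stools sit around the table at the −x, +x sides. The gap between each stool and the table is 190 mm.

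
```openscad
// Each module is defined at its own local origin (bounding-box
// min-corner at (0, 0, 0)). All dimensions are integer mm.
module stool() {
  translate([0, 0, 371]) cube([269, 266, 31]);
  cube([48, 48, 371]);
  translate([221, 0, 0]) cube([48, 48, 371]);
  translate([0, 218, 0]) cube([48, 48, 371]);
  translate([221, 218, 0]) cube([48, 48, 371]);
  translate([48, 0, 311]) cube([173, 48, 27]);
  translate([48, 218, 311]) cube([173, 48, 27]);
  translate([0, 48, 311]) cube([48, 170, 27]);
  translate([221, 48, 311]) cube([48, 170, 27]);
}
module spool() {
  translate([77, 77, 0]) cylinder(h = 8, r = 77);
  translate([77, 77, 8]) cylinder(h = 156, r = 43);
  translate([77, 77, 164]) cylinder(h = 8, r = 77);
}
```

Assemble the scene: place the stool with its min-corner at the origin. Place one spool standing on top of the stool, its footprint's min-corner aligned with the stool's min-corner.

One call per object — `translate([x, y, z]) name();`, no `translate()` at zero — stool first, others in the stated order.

stool();
translate([0, 0, 402]) spool();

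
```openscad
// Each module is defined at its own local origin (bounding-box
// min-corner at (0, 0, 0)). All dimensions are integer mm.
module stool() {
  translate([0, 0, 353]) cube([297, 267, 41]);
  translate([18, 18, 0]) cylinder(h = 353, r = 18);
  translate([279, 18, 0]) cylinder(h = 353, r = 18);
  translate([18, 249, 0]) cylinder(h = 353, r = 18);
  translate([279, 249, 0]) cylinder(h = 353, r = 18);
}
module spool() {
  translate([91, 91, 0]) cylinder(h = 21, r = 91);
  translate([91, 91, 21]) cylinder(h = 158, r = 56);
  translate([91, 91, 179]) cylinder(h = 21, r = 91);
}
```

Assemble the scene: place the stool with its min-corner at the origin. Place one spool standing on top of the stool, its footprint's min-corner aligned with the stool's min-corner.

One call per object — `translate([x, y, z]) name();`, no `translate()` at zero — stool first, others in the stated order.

stool();
translate([0, 0, 394]) spool();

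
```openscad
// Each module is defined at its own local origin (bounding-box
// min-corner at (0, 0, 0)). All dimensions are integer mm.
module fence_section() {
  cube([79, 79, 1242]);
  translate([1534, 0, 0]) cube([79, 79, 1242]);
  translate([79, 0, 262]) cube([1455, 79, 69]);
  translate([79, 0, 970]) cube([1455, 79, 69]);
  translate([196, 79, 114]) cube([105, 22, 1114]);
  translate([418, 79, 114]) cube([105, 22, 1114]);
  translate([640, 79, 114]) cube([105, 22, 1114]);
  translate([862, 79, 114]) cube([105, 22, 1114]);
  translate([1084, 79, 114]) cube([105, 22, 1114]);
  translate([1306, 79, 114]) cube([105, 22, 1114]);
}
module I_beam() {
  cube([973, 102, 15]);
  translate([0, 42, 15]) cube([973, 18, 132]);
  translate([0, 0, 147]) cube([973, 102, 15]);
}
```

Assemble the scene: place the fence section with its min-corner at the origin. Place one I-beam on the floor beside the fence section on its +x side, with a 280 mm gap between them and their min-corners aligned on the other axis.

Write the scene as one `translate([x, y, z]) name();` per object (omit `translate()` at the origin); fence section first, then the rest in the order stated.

fence_section();
translate([1893, 0, 0]) I_beam();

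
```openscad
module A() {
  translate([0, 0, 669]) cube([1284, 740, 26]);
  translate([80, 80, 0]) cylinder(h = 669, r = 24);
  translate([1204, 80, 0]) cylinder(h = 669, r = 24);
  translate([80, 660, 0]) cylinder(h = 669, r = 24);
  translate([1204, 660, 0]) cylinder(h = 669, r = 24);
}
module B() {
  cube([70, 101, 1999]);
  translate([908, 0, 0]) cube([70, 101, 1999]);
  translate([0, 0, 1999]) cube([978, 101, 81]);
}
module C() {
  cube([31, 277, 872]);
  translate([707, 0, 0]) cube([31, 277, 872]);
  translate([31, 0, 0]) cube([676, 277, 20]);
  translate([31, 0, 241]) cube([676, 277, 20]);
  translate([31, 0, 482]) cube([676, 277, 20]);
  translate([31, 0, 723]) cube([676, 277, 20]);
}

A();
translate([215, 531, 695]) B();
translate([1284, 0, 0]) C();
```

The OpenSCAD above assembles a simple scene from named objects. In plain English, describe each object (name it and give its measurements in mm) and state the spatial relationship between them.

A is a rectangular dining table. The top is 1284×740×26 mm with its upper surface at z = 695 mm. It stands on four round legs of 48 mm diameter, each leg's bounding box inset 56 mm from the nearest pair of top edges, running from the floor to the underside of the top.

B is a door frame. The clear opening is 838 mm wide and 1999 mm high. Two 70 mm wide jambs, 101 mm deep, stand either side of the opening from the floor to the top of the opening. A 81 mm thick head sits across the top of both jambs, spanning the full outside width of the frame.

C is a bookshelf 738 mm wide overall, 277 mm deep and 872 mm tall. The two sides are 31 mm thick vertical panels. 4 horizontal shelves of 20 mm thickness span between the inner faces of the sides; the lowest shelf sits on the floor and shelves are stacked with a clear vertical gap of 221 mm between each pair.

The door frame is on top of the table. The bookshelf is against the table's +x side, with their −y faces flush.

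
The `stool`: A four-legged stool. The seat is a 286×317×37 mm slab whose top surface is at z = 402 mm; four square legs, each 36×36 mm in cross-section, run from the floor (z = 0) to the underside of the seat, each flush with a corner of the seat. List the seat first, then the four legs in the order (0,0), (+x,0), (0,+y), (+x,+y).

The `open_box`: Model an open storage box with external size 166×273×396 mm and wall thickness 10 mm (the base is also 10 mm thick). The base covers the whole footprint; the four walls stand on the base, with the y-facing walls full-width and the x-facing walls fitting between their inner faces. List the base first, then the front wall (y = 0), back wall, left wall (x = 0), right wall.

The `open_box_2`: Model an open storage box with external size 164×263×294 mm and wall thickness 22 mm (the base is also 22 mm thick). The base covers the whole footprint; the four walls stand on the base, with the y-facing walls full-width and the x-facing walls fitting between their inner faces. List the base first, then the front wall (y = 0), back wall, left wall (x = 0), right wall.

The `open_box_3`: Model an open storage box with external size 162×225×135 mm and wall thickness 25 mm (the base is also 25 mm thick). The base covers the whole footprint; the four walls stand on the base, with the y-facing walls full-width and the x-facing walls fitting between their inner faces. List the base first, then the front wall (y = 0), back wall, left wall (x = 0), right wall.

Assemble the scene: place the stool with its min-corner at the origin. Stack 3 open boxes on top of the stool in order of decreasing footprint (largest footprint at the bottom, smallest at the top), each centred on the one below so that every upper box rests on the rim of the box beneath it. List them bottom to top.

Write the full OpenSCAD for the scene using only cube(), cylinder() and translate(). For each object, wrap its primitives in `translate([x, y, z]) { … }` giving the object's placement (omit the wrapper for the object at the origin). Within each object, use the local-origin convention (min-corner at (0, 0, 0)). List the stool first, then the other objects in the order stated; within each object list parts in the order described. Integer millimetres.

translate([0, 0, 365]) cube([286, 317, 37]);
cube([36, 36, 365]);
translate([250, 0, 0]) cube([36, 36, 365]);
translate([0, 281, 0]) cube([36, 36, 365]);
translate([250, 281, 0]) cube([36, 36, 365]);
translate([60, 22, 402]) {
  cube([166, 273, 10]);
  translate([0, 0, 10]) cube([166, 10, 386]);
  translate([0, 263, 10]) cube([166, 10, 386]);
  translate([0, 10, 10]) cube([10, 253, 386]);
  translate([156, 10, 10]) cube([10, 253, 386]);
}
translate([61, 27, 798]) {
  cube([164, 263, 22]);
  translate([0, 0, 22]) cube([164, 22, 272]);
  translate([0, 241, 22]) cube([164, 22, 272]);
  translate([0, 22, 22]) cube([22, 219, 272]);
  translate([142, 22, 22]) cube([22, 219, 272]);
}
translate([62, 46, 1092]) {
  cube([162, 225, 25]);
  translate([0, 0, 25]) cube([162, 25, 110]);
  translate([0, 200, 25]) cube([162, 25, 110]);
  translate([0, 25, 25]) cube([25, 175, 110]);
  translate([137, 25, 25]) cube([25, 175, 110]);
}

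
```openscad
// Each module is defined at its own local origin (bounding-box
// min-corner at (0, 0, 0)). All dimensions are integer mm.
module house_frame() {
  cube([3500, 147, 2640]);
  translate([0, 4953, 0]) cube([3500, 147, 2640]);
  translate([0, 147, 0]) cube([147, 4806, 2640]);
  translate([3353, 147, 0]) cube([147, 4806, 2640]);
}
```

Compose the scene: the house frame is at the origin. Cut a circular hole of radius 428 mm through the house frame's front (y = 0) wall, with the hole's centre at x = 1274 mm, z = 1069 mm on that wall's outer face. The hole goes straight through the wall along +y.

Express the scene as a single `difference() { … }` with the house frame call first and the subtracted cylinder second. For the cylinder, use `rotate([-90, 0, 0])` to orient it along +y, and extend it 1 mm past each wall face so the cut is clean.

difference() {
  house_frame();
  translate([1274, -1, 1069]) rotate([-90, 0, 0]) cylinder(h = 149, r = 428);
}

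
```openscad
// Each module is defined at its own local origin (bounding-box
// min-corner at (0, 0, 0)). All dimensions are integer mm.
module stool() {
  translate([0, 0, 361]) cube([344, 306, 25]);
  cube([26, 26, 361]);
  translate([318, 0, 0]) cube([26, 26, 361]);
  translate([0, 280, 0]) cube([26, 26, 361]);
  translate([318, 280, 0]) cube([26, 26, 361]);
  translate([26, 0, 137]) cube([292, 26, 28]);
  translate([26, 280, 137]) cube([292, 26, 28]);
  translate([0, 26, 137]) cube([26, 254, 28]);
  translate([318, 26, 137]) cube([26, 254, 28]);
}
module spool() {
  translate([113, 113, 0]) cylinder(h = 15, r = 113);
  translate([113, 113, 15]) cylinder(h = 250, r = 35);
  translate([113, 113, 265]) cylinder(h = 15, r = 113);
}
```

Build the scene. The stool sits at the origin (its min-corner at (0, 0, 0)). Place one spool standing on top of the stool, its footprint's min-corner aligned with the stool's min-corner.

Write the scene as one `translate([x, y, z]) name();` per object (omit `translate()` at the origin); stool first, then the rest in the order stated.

stool();
translate([0, 0, 386]) spool();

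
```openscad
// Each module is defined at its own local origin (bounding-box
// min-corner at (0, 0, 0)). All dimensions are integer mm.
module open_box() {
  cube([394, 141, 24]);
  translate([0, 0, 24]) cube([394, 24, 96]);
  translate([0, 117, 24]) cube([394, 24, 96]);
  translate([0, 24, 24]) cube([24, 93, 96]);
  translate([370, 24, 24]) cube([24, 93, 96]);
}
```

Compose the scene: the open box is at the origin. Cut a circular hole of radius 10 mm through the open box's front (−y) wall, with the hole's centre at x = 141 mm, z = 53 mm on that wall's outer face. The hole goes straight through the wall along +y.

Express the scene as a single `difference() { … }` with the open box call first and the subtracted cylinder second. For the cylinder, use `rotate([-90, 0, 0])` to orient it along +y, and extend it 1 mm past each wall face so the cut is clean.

difference() {
  open_box();
  translate([141, -1, 53]) rotate([-90, 0, 0]) cylinder(h = 26, r = 10);
}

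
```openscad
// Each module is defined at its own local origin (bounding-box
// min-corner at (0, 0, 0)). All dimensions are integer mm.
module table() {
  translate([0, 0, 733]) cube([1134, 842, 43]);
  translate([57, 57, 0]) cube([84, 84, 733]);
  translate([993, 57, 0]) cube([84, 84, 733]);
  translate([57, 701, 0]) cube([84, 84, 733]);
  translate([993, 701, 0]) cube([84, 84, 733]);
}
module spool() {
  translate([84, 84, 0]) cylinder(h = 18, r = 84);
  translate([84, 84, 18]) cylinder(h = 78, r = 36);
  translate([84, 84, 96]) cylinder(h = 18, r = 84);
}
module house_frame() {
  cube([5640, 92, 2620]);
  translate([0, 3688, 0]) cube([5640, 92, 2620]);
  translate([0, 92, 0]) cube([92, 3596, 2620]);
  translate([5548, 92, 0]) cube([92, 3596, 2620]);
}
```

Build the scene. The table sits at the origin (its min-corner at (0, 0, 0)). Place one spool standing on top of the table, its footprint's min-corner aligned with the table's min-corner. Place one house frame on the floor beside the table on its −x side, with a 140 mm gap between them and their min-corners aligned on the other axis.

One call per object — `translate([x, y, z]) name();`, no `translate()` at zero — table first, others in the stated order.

table();
translate([0, 0, 776]) spool();
translate([-5780, 0, 0]) house_frame();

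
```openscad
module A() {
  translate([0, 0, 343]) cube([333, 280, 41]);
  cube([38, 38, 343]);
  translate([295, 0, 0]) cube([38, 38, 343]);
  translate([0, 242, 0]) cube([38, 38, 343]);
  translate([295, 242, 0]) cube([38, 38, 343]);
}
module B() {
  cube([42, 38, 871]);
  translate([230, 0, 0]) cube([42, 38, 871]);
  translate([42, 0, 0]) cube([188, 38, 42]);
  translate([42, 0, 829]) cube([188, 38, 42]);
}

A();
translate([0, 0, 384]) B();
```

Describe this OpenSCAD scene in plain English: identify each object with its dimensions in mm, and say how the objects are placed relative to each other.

A is a four-legged stool. The seat is a 333×280×41 mm slab whose top surface is at z = 384 mm; four square legs, each 38×38 mm in cross-section, run from the floor (z = 0) to the underside of the seat, each flush with a corner of the seat.

B is a rectangular picture frame lying in the x–z plane (depth along y). The opening is 188 mm wide (x) by 787 mm tall (z), surrounded by a border 42 mm wide on all four sides. The frame is 38 mm deep and is made of two full-height vertical stiles with two horizontal rails fitted between them.

The picture frame is on top of the stool.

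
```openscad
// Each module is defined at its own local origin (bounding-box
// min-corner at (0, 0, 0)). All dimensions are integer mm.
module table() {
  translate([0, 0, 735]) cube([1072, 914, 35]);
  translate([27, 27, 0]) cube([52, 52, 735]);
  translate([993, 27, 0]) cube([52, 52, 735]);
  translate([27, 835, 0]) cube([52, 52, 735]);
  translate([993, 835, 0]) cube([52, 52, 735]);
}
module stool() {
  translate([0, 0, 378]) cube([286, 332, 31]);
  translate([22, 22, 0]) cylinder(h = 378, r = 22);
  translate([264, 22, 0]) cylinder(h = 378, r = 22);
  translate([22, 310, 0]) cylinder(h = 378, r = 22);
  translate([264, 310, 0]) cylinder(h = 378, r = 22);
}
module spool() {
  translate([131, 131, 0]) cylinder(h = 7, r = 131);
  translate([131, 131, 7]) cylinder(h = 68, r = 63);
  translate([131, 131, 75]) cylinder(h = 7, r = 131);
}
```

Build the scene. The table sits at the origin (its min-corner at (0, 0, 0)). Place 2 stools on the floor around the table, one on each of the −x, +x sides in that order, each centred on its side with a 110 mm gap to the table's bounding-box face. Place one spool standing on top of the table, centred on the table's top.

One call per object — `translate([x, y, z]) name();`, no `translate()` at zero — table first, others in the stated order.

table();
translate([-396, 291, 0]) stool();
translate([1182, 291, 0]) stool();
translate([405, 326, 770]) spool();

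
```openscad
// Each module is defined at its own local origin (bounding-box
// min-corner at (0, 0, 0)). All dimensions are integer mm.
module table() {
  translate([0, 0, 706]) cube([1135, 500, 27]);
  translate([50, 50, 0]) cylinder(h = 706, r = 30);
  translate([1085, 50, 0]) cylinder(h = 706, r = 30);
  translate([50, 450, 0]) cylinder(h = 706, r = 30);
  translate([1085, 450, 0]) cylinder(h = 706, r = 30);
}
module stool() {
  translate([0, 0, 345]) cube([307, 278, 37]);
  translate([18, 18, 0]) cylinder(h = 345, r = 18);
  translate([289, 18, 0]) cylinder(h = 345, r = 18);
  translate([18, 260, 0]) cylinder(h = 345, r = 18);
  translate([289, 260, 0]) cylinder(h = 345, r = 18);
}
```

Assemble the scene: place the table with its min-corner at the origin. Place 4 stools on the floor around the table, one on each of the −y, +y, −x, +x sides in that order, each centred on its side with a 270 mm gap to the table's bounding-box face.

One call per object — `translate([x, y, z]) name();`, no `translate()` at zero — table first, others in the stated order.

table();
translate([414, -548, 0]) stool();
translate([414, 770, 0]) stool();
translate([-577, 111, 0]) stool();
translate([1405, 111, 0]) stool();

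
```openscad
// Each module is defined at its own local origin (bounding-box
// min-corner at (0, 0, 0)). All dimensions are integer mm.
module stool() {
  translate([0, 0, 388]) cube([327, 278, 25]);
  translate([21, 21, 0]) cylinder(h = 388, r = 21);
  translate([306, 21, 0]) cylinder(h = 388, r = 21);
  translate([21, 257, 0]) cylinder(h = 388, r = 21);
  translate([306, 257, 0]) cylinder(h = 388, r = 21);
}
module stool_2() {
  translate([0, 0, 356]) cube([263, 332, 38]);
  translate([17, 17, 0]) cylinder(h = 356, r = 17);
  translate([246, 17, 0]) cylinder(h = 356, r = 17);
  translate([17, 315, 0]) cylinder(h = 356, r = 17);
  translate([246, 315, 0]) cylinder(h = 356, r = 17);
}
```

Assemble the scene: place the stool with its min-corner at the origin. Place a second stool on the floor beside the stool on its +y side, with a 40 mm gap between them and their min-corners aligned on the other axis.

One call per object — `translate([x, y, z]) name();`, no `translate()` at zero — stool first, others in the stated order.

stool();
translate([0, 318, 0]) stool_2();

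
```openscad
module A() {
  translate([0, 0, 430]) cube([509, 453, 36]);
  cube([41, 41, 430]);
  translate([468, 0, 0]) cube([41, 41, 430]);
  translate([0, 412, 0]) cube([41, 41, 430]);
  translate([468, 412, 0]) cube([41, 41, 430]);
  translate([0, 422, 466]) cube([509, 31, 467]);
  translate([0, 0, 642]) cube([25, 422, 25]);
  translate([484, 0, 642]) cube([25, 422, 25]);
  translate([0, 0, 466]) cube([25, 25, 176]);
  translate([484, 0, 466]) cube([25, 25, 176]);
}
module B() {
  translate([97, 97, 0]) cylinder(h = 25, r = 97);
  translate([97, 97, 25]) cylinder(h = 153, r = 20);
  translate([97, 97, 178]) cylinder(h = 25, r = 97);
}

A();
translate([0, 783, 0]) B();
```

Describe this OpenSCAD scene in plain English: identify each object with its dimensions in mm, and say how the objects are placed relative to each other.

A is a chair. The seat is a 509×453×36 mm slab with its top at z = 466 mm, on four 41×41 mm corner legs (flush with the seat edges, standing on z = 0). A flat backrest 31 mm thick, 467 mm tall, spans the full seat width and rises from the seat top along its +y edge, rear face flush with the rear of the seat. Two armrests of 25×25 mm section run along each side from the seat's front edge to the front of the backrest, top faces 201 mm above the seat top and outer faces flush with the seat's x-edges; a 25×25 mm post under the front of each armrest stands on the seat at the front corner.

B is a spool: two coaxial disc flanges of radius 97 mm and thickness 25 mm, joined by a core cylinder of radius 20 mm and height 153 mm. The lower flange rests on z = 0 and the three cylinders share a vertical axis.

The spool is on the floor beside the chair on its +y side.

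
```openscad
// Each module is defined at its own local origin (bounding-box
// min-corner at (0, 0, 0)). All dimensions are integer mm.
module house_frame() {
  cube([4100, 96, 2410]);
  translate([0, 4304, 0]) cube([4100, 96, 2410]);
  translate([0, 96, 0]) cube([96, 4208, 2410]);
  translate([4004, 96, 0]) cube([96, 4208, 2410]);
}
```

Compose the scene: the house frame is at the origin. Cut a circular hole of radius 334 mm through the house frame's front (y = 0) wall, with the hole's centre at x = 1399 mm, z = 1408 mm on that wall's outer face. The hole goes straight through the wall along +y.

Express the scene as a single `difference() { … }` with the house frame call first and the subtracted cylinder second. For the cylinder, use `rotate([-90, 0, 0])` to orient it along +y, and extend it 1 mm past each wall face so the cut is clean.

difference() {
  house_frame();
  translate([1399, -1, 1408]) rotate([-90, 0, 0]) cylinder(h = 98, r = 334);
}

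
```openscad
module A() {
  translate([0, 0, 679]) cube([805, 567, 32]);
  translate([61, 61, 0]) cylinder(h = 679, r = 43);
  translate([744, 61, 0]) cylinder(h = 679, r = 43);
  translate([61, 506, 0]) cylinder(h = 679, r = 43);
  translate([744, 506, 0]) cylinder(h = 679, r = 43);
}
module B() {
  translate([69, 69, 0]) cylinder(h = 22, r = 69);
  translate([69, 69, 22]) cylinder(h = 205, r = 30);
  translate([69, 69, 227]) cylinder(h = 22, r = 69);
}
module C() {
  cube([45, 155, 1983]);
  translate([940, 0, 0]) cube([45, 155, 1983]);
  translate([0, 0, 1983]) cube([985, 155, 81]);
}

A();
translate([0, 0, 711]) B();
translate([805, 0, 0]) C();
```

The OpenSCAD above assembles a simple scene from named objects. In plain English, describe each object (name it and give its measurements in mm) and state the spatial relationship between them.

A is a table: top 805 mm (x) × 567 mm (y), 32 mm thick, upper face at z = 711 mm, on four round legs of 86 mm diameter, each leg's bounding box inset 18 mm from the nearest pair of top edges, running from z = 0 to the bottom of the top.

B is a spool: two coaxial disc flanges of radius 69 mm and thickness 22 mm, joined by a core cylinder of radius 30 mm and height 205 mm. The lower flange rests on z = 0 and the three cylinders share a vertical axis.

C is a door frame. The clear opening is 895 mm wide and 1983 mm high. Two 45 mm wide jambs, 155 mm deep, stand either side of the opening from the floor to the top of the opening. A 81 mm thick head sits across the top of both jambs, spanning the full outside width of the frame.

The spool is on top of the table. The door frame is against the table's +x side, with their −y faces flush.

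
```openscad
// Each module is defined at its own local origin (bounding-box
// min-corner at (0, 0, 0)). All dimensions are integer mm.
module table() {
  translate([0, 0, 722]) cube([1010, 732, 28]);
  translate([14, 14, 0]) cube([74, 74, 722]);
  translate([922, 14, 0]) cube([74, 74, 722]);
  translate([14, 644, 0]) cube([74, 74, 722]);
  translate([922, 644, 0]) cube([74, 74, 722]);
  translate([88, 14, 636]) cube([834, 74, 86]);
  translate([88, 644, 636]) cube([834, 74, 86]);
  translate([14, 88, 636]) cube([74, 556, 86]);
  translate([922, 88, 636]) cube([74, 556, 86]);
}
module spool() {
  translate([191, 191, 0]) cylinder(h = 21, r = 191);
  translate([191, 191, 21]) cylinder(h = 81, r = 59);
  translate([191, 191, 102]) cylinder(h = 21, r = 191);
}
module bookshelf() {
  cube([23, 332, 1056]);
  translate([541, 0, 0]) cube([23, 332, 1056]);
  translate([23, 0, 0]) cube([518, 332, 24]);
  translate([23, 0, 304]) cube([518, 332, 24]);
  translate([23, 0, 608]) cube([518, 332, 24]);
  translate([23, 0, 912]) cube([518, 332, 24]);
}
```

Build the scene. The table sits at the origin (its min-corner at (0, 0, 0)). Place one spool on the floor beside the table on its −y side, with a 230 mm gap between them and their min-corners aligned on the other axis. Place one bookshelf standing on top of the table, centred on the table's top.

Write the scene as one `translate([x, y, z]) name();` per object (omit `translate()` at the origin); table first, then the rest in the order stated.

table();
translate([0, -612, 0]) spool();
translate([223, 200, 750]) bookshelf();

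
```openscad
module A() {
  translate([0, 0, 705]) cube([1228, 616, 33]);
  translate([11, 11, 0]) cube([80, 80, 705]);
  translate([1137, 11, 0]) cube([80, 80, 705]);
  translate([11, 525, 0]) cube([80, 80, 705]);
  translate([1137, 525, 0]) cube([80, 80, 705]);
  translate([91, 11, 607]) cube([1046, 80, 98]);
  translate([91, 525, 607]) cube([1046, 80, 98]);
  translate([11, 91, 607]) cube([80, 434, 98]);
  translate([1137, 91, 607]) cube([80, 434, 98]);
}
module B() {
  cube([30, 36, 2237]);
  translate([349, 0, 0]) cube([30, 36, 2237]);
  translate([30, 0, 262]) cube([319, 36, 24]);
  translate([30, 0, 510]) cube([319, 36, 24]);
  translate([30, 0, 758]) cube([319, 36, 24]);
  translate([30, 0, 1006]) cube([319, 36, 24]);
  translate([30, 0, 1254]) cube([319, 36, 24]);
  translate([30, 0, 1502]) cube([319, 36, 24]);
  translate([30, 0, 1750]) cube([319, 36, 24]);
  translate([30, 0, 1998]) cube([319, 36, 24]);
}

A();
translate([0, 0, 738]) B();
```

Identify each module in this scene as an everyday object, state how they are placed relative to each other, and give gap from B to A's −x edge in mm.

The ladder's min-x is at 0; the table's min-x is 0; gap = 0 mm.

A is a table. B is a ladder. The ladder is on top of the table. The gap from the ladder to the table's −x edge is 0 mm.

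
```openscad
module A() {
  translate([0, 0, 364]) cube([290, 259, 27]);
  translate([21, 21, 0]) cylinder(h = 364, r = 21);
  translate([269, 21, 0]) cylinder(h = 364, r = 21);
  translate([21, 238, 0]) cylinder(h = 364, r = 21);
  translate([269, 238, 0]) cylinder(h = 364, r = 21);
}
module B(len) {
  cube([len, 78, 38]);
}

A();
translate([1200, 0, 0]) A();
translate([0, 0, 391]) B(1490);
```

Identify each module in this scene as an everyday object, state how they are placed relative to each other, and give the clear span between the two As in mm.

Second stool starts at x = 1200; first ends at x = 290; clear span = 1200 − 290 = 910 mm.

A is a stool. B is a beam. A beam spans the tops of two stools. The clear span between the two stools is 910 mm.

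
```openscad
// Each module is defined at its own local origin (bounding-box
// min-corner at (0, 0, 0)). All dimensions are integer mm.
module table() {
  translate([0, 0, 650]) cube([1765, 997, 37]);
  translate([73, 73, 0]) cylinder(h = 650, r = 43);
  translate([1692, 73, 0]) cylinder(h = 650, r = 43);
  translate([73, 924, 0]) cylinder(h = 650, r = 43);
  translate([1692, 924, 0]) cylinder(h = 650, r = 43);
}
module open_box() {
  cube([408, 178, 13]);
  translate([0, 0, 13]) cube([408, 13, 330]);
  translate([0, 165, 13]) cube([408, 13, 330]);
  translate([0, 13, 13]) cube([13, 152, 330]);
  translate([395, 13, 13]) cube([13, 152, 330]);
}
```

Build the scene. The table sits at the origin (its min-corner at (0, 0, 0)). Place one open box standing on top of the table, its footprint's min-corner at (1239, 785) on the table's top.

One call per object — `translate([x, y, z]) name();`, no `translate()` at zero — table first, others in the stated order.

table();
translate([1239, 785, 687]) open_box();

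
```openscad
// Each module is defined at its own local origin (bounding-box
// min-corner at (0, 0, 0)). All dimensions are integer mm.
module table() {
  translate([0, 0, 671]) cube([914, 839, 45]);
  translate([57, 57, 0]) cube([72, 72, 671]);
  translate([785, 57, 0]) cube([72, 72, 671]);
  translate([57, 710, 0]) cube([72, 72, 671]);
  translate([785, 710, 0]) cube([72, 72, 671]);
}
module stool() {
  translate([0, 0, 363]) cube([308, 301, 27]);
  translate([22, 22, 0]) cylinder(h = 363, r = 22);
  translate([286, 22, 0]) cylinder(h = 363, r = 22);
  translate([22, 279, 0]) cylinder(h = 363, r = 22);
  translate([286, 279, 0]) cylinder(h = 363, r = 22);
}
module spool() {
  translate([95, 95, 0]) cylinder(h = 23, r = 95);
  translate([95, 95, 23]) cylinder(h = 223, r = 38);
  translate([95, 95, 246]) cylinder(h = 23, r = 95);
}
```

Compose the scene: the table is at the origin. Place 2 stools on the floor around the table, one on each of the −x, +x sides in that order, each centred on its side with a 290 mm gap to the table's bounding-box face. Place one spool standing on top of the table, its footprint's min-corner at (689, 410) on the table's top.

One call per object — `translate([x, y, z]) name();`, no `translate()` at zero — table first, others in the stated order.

table();
translate([-598, 269, 0]) stool();
translate([1204, 269, 0]) stool();
translate([689, 410, 716]) spool();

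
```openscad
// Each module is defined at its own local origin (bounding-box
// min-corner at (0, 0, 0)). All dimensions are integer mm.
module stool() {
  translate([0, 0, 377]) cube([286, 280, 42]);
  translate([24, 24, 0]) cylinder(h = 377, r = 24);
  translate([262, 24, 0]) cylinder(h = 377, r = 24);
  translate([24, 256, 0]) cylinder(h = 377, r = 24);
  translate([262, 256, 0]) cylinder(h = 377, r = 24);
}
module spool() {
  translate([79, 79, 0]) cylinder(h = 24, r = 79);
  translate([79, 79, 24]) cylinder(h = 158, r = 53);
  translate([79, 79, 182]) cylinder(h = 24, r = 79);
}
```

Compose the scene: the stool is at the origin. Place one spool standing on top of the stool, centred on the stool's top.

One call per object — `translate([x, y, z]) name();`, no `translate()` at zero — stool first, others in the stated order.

stool();
translate([64, 61, 419]) spool();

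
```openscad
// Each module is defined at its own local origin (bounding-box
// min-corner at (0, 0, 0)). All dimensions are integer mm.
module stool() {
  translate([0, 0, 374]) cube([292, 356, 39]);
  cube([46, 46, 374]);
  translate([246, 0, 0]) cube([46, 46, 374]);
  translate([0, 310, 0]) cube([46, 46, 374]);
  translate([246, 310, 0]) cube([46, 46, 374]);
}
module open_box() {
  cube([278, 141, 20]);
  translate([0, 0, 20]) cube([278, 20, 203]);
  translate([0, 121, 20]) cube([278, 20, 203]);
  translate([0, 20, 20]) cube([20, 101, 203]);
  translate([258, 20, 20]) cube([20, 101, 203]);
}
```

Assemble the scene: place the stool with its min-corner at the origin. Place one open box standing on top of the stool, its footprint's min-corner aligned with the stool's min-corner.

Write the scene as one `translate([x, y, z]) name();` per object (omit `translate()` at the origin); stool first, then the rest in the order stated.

stool();
translate([0, 0, 413]) open_box();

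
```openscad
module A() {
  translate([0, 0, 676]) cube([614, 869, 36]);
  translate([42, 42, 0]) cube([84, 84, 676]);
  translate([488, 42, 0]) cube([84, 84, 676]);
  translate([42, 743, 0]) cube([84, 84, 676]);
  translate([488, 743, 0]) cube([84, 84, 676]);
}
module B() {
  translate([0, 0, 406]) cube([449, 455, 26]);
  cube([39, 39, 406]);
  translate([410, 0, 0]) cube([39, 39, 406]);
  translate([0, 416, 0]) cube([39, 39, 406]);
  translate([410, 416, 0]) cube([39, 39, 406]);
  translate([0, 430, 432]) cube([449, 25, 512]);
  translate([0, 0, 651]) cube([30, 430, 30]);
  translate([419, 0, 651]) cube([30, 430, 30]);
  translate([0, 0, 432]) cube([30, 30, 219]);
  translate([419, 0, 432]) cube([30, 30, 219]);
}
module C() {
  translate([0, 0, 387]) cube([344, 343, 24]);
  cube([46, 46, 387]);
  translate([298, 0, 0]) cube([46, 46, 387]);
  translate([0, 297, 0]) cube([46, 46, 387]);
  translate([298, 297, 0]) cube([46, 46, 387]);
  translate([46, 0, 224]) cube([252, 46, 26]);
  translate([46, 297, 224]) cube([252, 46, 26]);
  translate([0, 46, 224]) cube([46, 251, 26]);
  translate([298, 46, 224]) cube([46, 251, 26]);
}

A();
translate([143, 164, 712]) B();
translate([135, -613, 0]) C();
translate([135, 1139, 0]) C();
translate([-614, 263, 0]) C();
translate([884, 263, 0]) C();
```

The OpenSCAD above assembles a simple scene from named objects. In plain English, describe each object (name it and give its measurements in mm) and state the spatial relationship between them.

A is a table: top 614 mm (x) × 869 mm (y), 36 mm thick, upper face at z = 712 mm, on four 84×84 mm square legs, each inset 42 mm from the nearest pair of top edges, running from z = 0 to the bottom of the top.

B is a chair. The seat is a 449×455×26 mm slab with its top at z = 432 mm, on four 39×39 mm corner legs (flush with the seat edges, standing on z = 0). A flat backrest 25 mm thick, 512 mm tall, spans the full seat width and rises from the seat top along its +y edge, rear face flush with the rear of the seat. Two armrests of 30×30 mm section run along each side from the seat's front edge to the front of the backrest, top faces 249 mm above the seat top and outer faces flush with the seat's x-edges; a 30×30 mm post under the front of each armrest stands on the seat at the front corner.

C is a four-legged stool. The seat is a 344×343×24 mm slab whose top surface is at z = 411 mm; four square legs, each 46×46 mm in cross-section, run from the floor (z = 0) to the underside of the seat, each flush with a corner of the seat. Four stretchers, 46 mm wide and 26 mm tall, connect adjacent legs with their undersides at z = 224 mm, each running between the inner faces of the legs it joins and aligned with the legs' outer faces on the other axis.

The chair is on top of the table. Four stools sit around the table at the −y, +y, −x, +x sides.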